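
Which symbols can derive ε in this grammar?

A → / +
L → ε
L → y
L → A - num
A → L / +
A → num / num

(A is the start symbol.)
A non-terminal is nullable if it can derive ε (the empty string): either it has an ε-production, or it has a production whose right-hand side consists entirely of nullable non-terminals.

ε-productions: L → ε
So L is immediately nullable.
No further non-terminal can be added: every production for the remaining non-terminals contains a terminal or a non-nullable non-terminal.
Nullable = { 'L' }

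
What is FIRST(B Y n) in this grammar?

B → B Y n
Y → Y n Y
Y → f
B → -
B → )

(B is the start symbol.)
FIRST sets of the non-terminals involved (from the grammar, by fixed-point iteration):
  FIRST(B) = { ')', '-' }

To compute FIRST(B Y n), process the symbols left to right:
Symbol B is a non-terminal. Add FIRST(B) \ {ε} = { ')', '-' }
B is not nullable (ε ∉ FIRST(B)), so stop here.
FIRST(B Y n) = { ')', '-' }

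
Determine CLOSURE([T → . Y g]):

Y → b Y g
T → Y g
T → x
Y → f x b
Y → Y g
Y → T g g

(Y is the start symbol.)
To compute CLOSURE, for each item [A → α.Bβ] where B is a non-terminal, add [B → .γ] for all productions B → γ; repeat for the newly added items until nothing changes.

Start with: [T → . Y g]
  [T → . Y g] has the dot before Y: add [Y → . b Y g], [Y → . f x b], [Y → . Y g], [Y → . T g g]
  [Y → . T g g] has the dot before T: add [T → . x]
No further items can be added.

CLOSURE = { [T → . Y g], [T → . x], [Y → . T g g], [Y → . Y g], [Y → . b Y g], [Y → . f x b] }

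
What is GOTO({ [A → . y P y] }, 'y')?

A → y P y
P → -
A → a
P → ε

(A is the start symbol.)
{ [A → y . P y], [P → . -], [P → .] }

GOTO(I, 'y') = CLOSURE({ [A → αX.β] : [A → α.Xβ] ∈ I, X = 'y' })

Items with dot before 'y', with the dot advanced:
  [A → . y P y] → [A → y . P y]
Closure of the advanced items:
  [A → y . P y] has the dot before P: add [P → . -], [P → .]

GOTO = { [A → y . P y], [P → . -], [P → .] }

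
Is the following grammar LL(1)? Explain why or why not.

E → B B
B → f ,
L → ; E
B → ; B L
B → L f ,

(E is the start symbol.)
Relevant sets:
  FIRST(L) = { ';' }

For B:
  PREDICT(B → f ',') = { 'f' }
  PREDICT(B → ';' B L) = { ';' }
  PREDICT(B → L f ',') = { ';' }
E, L have a single production, so nothing to check there.

Conflict found: Predict set conflict for B: { ';' }
The grammar is NOT LL(1).

Answer: No. Predict set conflict for B: { ';' }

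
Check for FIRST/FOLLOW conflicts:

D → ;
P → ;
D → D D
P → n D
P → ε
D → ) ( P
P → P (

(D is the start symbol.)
Yes. P → ';' with FOLLOW(P) on { ';' }; P → P '(' with FOLLOW(P) on { '(', ';' }

Nullable non-terminals: P.
FIRST sets used below: FIRST(P) = { '(', ';', 'n', ε }

P: nullable alternative(s) P → ε; FOLLOW(P) = { $, '(', ')', ';' }
  P → ;: FIRST \ {ε} = { ';' } — overlaps FOLLOW(P) on { ';' }: CONFLICT
  P → n D: FIRST \ {ε} = { 'n' } — disjoint from FOLLOW(P)
  P → ε: FIRST \ {ε} = { } — this is the only nullable alternative, skip
  P → P (: FIRST \ {ε} = { '(', ';', 'n' } — overlaps FOLLOW(P) on { '(', ';' }: CONFLICT

D has no nullable alternative, so no FIRST/FOLLOW check is needed there.

So the grammar has 2 FIRST/FOLLOW conflicts (marked CONFLICT above).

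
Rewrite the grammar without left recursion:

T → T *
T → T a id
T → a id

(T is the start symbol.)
T is directly left-recursive. The standard transformation for
  A → A α₁ | ... | A α_m | β₁ | ... | β_n
is
  A  → β₁ A' | ... | β_n A'
  A' → α₁ A' | ... | α_m A' | ε

T → a id becomes T → a id T'
T → T * becomes T' → * T'
T → T a id becomes T' → a id T'
Add T' → ε

Resulting grammar:
T → a id T'
T' → * T'
T' → a id T'
T' → ε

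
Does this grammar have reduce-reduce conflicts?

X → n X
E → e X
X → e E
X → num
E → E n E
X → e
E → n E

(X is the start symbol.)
A reduce-reduce conflict occurs when an LR(0) state has two complete items [A → α .] and [B → β .] — both call for a reduction, and with no lookahead the parser cannot choose between them.

Augment with X' → X and build the canonical LR(0) collection (I0 = CLOSURE({[X' → . X]}), then GOTO on every symbol after a dot until no new states appear). It has 13 states:
  I0: { [X → . e E], [X → . e], [X → . n X], [X → . num], [X' → . X] }  — shift
  I1: { [X' → X .] }  — accept
  I2: { [E → . E n E], [E → . e X], [E → . n E], [X → e . E], [X → e .] }  — shift, reduce
  I3: { [X → . e E], [X → . e], [X → . n X], [X → . num], [X → n . X] }  — shift
  I4: { [X → num .] }  — reduce
  I5: { [X → n X .] }  — reduce
  I6: { [E → E . n E], [X → e E .] }  — shift, reduce
  I7: { [E → e . X], [X → . e E], [X → . e], [X → . n X], [X → . num] }  — shift
  I8: { [E → . E n E], [E → . e X], [E → . n E], [E → n . E] }  — shift
  I9: { [E → E . n E], [E → n E .] }  — shift, reduce
  I10: { [E → . E n E], [E → . e X], [E → . n E], [E → E n . E] }  — shift
  I11: { [E → E . n E], [E → E n E .] }  — shift, reduce
  I12: { [E → e X .] }  — reduce

No state contains more than one complete item.

Answer: No reduce-reduce conflicts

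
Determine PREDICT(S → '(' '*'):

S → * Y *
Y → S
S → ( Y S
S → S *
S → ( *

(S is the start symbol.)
PREDICT(S → '(' '*') = (FIRST(RHS) \ {ε}) ∪ (FOLLOW(S) if ε ∈ FIRST(RHS), i.e. RHS ⇒* ε)
FIRST('(' '*') = { '(' }
ε ∉ FIRST('(' '*'), so FOLLOW(S) is not added.
PREDICT(S → '(' '*') = { '(' }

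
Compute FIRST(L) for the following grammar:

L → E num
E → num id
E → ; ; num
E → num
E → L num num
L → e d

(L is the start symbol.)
To compute FIRST(L), examine every production with L on the left-hand side, reading each right-hand side left to right until a non-nullable symbol is reached.

FIRST sets of the other non-terminals involved (by the same procedure, iterated to a fixed point):
  FIRST(E) = { ';', 'e', 'num' }

From L → E num:
  - E is a non-terminal: add FIRST(E) \ {ε} = { ';', 'e', 'num' }
    E is not nullable, so stop
From L → e d:
  - e is a terminal: add 'e' and stop

Collecting: FIRST(L) = { ';', 'e', 'num' }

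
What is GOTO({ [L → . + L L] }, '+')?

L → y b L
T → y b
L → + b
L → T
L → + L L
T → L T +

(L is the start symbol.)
GOTO(I, '+') = CLOSURE({ [A → αX.β] : [A → α.Xβ] ∈ I, X = '+' })

Items with dot before '+', with the dot advanced:
  [L → . + L L] → [L → + . L L]
Closure of the advanced items:
  [L → + . L L] has the dot before L: add [L → . y b L], [L → . + b], [L → . T], [L → . + L L]
  [L → . T] has the dot before T: add [T → . y b], [T → . L T +]

GOTO = { [L → + . L L], [L → . + L L], [L → . + b], [L → . T], [L → . y b L], [T → . L T +], [T → . y b] }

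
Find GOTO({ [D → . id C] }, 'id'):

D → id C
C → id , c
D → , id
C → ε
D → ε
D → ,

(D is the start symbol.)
GOTO(I, 'id') = CLOSURE({ [A → αX.β] : [A → α.Xβ] ∈ I, X = 'id' })

Items with dot before 'id', with the dot advanced:
  [D → . id C] → [D → id . C]
Closure of the advanced items:
  [D → id . C] has the dot before C: add [C → . id , c], [C → .]

GOTO = { [C → . id , c], [C → .], [D → id . C] }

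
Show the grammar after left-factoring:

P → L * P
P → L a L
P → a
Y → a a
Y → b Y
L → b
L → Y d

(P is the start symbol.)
Left-factoring transforms A → αβ₁ | αβ₂ into A → αA' and A' → β₁ | β₂
(α is the longest common prefix among the alternatives). Repeat until
no nonterminal has two alternatives with a common prefix.

Round 1: P has alternatives sharing prefix 'L'. Introduce P': P → L P'
  Add: P' → * P
  Add: P' → a L

No remaining common prefixes — done.

Resulting grammar:
P → L P'
P' → * P
P' → a L
P → a
Y → a a
Y → b Y
L → b
L → Y d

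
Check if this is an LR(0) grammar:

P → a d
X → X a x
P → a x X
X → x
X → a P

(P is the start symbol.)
No. Shift-reduce conflict between [P → a x X .] and [X → X . a x]

A grammar is LR(0) if no state in the canonical LR(0) collection has:
  - both a shift item (dot before a terminal) and a complete item (shift-reduce conflict), or
  - two or more complete items (reduce-reduce conflict; the accept item [P' → P .] counts as a complete item here).

Augment with P' → P and build the canonical LR(0) collection (I0 = CLOSURE({[P' → . P]}), then GOTO on every symbol after a dot until no new states appear). It has 11 states:
  I0: { [P → . a d], [P → . a x X], [P' → . P] }  — shift
  I1: { [P' → P .] }  — accept
  I2: { [P → a . d], [P → a . x X] }  — shift
  I3: { [P → a d .] }  — reduce
  I4: { [P → a x . X], [X → . X a x], [X → . a P], [X → . x] }  — shift
  I5: { [P → a x X .], [X → X . a x] }  — shift, reduce
  I6: { [P → . a d], [P → . a x X], [X → a . P] }  — shift
  I7: { [X → x .] }  — reduce
  I8: { [X → a P .] }  — reduce
  I9: { [X → X a . x] }  — shift
  I10: { [X → X a x .] }  — reduce

Conflict in state I5:
  Shift-reduce conflict between [P → a x X .] and [X → X . a x]
So the grammar is NOT LR(0).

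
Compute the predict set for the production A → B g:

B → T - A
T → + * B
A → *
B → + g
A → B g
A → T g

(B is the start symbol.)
PREDICT(A → B g) = (FIRST(RHS) \ {ε}) ∪ (FOLLOW(A) if ε ∈ FIRST(RHS), i.e. RHS ⇒* ε)
FIRST(B) = { '+' }
FIRST(B g) = { '+' }
ε ∉ FIRST(B g), so FOLLOW(A) is not added.
PREDICT(A → B g) = { '+' }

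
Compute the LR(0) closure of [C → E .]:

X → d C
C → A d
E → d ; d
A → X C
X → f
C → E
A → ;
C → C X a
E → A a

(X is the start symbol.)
Start with: [C → E .]
The dot is at the end, so nothing is added.

CLOSURE = { [C → E .] }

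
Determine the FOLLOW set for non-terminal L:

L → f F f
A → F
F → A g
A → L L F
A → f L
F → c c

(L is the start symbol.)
L is the start symbol, so $ ∈ FOLLOW(L).
In A → L L F: L is followed by L F, add FIRST(L F) \ {ε} = { 'f' }
In A → L L F: L is followed by F, add FIRST(F) \ {ε} = { 'c', 'f' }
In A → f L: L is at the end, add FOLLOW(A)

The FOLLOW sets referred to above (computed the same way, to a fixed point):
  FOLLOW(A) = { 'g' }

Taking the union: FOLLOW(L) = { $, 'c', 'f', 'g' }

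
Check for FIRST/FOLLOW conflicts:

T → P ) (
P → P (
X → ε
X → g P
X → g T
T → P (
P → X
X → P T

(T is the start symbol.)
Yes. P → P '(' with FOLLOW(P) on { '(', ')', 'g' }; X → g P with FOLLOW(X) on { 'g' }; X → g T with FOLLOW(X) on { 'g' }; X → P T with FOLLOW(X) on { '(', ')', 'g' }

Nullable non-terminals: P, X.
FIRST sets used below: FIRST(P) = { '(', ')', 'g', ε }, FIRST(X) = { '(', ')', 'g', ε }, FIRST(T) = { '(', ')', 'g' }

P: nullable alternative(s) P → X; FOLLOW(P) = { '(', ')', 'g' }
  P → P (: FIRST \ {ε} = { '(', ')', 'g' } — overlaps FOLLOW(P) on { '(', ')', 'g' }: CONFLICT
  P → X: FIRST \ {ε} = { '(', ')', 'g' } — this is the only nullable alternative, skip

X: nullable alternative(s) X → ε; FOLLOW(X) = { '(', ')', 'g' }
  X → ε: FIRST \ {ε} = { } — this is the only nullable alternative, skip
  X → g P: FIRST \ {ε} = { 'g' } — overlaps FOLLOW(X) on { 'g' }: CONFLICT
  X → g T: FIRST \ {ε} = { 'g' } — overlaps FOLLOW(X) on { 'g' }: CONFLICT
  X → P T: FIRST \ {ε} = { '(', ')', 'g' } — overlaps FOLLOW(X) on { '(', ')', 'g' }: CONFLICT

T has no nullable alternative, so no FIRST/FOLLOW check is needed there.

So the grammar has 4 FIRST/FOLLOW conflicts (marked CONFLICT above).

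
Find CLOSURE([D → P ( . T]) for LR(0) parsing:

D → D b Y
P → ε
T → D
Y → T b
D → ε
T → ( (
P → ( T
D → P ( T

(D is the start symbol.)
{ [D → . D b Y], [D → . P ( T], [D → .], [D → P ( . T], [P → . ( T], [P → .], [T → . ( (], [T → . D] }

To compute CLOSURE, for each item [A → α.Bβ] where B is a non-terminal, add [B → .γ] for all productions B → γ; repeat for the newly added items until nothing changes.

Start with: [D → P ( . T]
  [D → P ( . T] has the dot before T: add [T → . D], [T → . ( (]
  [T → . D] has the dot before D: add [D → . D b Y], [D → .], [D → . P ( T]
  [D → . P ( T] has the dot before P: add [P → .], [P → . ( T]
No further items can be added.

CLOSURE = { [D → . D b Y], [D → . P ( T], [D → .], [D → P ( . T], [P → . ( T], [P → .], [T → . ( (], [T → . D] }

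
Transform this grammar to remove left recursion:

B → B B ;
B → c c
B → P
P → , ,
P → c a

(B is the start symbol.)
B is directly left-recursive. The standard transformation for
  A → A α₁ | ... | A α_m | β₁ | ... | β_n
is
  A  → β₁ A' | ... | β_n A'
  A' → α₁ A' | ... | α_m A' | ε

B → c c becomes B → c c B'
B → P becomes B → P B'
B → B B ; becomes B' → B ; B'
Add B' → ε

Productions for other non-terminals are unchanged:
  P → , ,
  P → c a

Resulting grammar:
B → c c B'
B → P B'
B' → B ; B'
B' → ε
P → , ,
P → c a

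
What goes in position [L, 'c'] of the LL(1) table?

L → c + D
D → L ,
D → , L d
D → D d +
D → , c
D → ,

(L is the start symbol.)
To find M[L, 'c'], we find productions for L where 'c' is in the predict set (PREDICT(N → α) = (FIRST(α) \ {ε}) ∪ (FOLLOW(N) if α ⇒* ε)).

L → c + D: PREDICT = { 'c' }
  'c' is in predict set, so this production goes in M[L, 'c']

M[L, 'c'] = L → c + D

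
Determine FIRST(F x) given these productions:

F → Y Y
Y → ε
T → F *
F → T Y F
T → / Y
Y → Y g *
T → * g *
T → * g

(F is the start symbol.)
FIRST sets of the non-terminals involved (from the grammar, by fixed-point iteration):
  FIRST(F) = { '*', '/', 'g', ε }

To compute FIRST(F x), process the symbols left to right:
Symbol F is a non-terminal. Add FIRST(F) \ {ε} = { '*', '/', 'g' }
F is nullable (ε ∈ FIRST(F)), continue to the next symbol.
Symbol x is a terminal. Add 'x' and stop.
FIRST(F x) = { '*', '/', 'g', 'x' }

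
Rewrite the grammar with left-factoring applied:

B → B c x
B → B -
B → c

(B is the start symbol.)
Left-factoring transforms A → αβ₁ | αβ₂ into A → αA' and A' → β₁ | β₂
(α is the longest common prefix among the alternatives). Repeat until
no nonterminal has two alternatives with a common prefix.

Round 1: B has alternatives sharing prefix 'B'. Introduce B': B → B B'
  Add: B' → c x
  Add: B' → -

No remaining common prefixes — done.

Resulting grammar:
B → B B'
B' → c x
B' → -
B → c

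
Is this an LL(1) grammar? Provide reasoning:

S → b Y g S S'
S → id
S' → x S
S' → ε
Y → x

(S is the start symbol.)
No. Predict set conflict for S': { 'x' }

A grammar is LL(1) if for each non-terminal N with multiple productions, the predict sets of those productions are pairwise disjoint, where PREDICT(N → α) = (FIRST(α) \ {ε}) ∪ (FOLLOW(N) if α ⇒* ε).

Relevant sets:
  FOLLOW(S') = { $, 'x' }

For S:
  PREDICT(S → b Y g S S') = { 'b' }
  PREDICT(S → id) = { 'id' }
For S':
  PREDICT(S' → x S) = { 'x' }
  PREDICT(S' → ε) = { $, 'x' }
Y has a single production, so nothing to check there.

Conflict found: Predict set conflict for S': { 'x' }
The grammar is NOT LL(1).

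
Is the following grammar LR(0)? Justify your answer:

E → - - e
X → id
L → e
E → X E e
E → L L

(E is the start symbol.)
A grammar is LR(0) if no state in the canonical LR(0) collection has:
  - both a shift item (dot before a terminal) and a complete item (shift-reduce conflict), or
  - two or more complete items (reduce-reduce conflict; the accept item [E' → E .] counts as a complete item here).

Augment with E' → E and build the canonical LR(0) collection (I0 = CLOSURE({[E' → . E]}), then GOTO on every symbol after a dot until no new states appear). It has 12 states:
  I0: { [E → . - - e], [E → . L L], [E → . X E e], [E' → . E], [L → . e], [X → . id] }  — shift
  I1: { [E → - . - e] }  — shift
  I2: { [E' → E .] }  — accept
  I3: { [E → L . L], [L → . e] }  — shift
  I4: { [E → . - - e], [E → . L L], [E → . X E e], [E → X . E e], [L → . e], [X → . id] }  — shift
  I5: { [L → e .] }  — reduce
  I6: { [X → id .] }  — reduce
  I7: { [E → X E . e] }  — shift
  I8: { [E → X E e .] }  — reduce
  I9: { [E → L L .] }  — reduce
  I10: { [E → - - . e] }  — shift
  I11: { [E → - - e .] }  — reduce

Every state is either a pure shift/goto state or contains exactly one complete item and nothing to shift — no conflicts. The grammar is LR(0).

Answer: Yes, the grammar is LR(0)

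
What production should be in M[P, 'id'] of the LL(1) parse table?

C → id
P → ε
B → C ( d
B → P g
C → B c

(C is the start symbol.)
To find M[P, 'id'], we find productions for P where 'id' is in the predict set (PREDICT(N → α) = (FIRST(α) \ {ε}) ∪ (FOLLOW(N) if α ⇒* ε)).

Relevant sets:
  FOLLOW(P) = { 'g' }

P → ε: PREDICT = { 'g' }

M[P, 'id'] is empty (no production applies)

Answer: Empty (error entry)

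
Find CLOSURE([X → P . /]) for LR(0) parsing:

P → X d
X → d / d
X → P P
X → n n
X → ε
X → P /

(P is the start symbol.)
{ [X → P . /] }

Start with: [X → P . /]
The dot precedes the terminal '/', so nothing is added.

CLOSURE = { [X → P . /] }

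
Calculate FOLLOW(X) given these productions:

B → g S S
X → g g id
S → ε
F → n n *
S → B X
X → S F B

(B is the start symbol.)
In S → B X: X is at the end, add FOLLOW(S)

The FOLLOW sets referred to above (computed the same way, to a fixed point):
  FOLLOW(S) = { $, 'g', 'n' }

Taking the union: FOLLOW(X) = { $, 'g', 'n' }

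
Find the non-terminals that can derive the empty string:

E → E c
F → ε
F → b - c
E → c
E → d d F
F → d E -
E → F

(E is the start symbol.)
ε-productions: F → ε
So F is immediately nullable.
E → F: every symbol on the right is nullable, so E is nullable too.
Every non-terminal is now nullable.
Nullable = { 'E', 'F' }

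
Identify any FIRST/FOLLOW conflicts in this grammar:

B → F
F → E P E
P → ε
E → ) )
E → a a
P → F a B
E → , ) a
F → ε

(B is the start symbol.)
Nullable non-terminals: B, F, P.
FIRST sets used below: FIRST(E) = { ')', ',', 'a' }, FIRST(F) = { ')', ',', 'a', ε }
B has a nullable alternative but only one production, so nothing to check.

F: nullable alternative(s) F → ε; FOLLOW(F) = { $, ')', ',', 'a' }
  F → E P E: FIRST \ {ε} = { ')', ',', 'a' } — overlaps FOLLOW(F) on { ')', ',', 'a' }: CONFLICT
  F → ε: FIRST \ {ε} = { } — this is the only nullable alternative, skip

P: nullable alternative(s) P → ε; FOLLOW(P) = { ')', ',', 'a' }
  P → ε: FIRST \ {ε} = { } — this is the only nullable alternative, skip
  P → F a B: FIRST \ {ε} = { ')', ',', 'a' } — overlaps FOLLOW(P) on { ')', ',', 'a' }: CONFLICT

E has no nullable alternative, so no FIRST/FOLLOW check is needed there.

So the grammar has 2 FIRST/FOLLOW conflicts (marked CONFLICT above).

Answer: Yes. F → E P E with FOLLOW(F) on { ')', ',', 'a' }; P → F a B with FOLLOW(P) on { ')', ',', 'a' }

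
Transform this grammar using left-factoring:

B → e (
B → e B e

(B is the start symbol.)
B → e B'
B' → (
B' → B e

Left-factoring transforms A → αβ₁ | αβ₂ into A → αA' and A' → β₁ | β₂
(α is the longest common prefix among the alternatives). Repeat until
no nonterminal has two alternatives with a common prefix.

Round 1: B has alternatives sharing prefix 'e'. Introduce B': B → e B'
  Add: B' → (
  Add: B' → B e

No remaining common prefixes — done.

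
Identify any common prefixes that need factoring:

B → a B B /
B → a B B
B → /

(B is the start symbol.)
Yes, B has productions with common prefix 'a B B'

Left-factoring is needed when two productions for the same non-terminal
share a common prefix on the right-hand side.

Productions for B:
  B → a B B /
  B → a B B
  B → /

Found common prefix 'a B B' in productions for B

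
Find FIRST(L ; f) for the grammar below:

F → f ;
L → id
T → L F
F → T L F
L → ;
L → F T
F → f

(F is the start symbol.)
FIRST sets of the non-terminals involved (from the grammar, by fixed-point iteration):
  FIRST(L) = { ';', 'f', 'id' }

To compute FIRST(L ; f), process the symbols left to right:
Symbol L is a non-terminal. Add FIRST(L) \ {ε} = { ';', 'f', 'id' }
L is not nullable (ε ∉ FIRST(L)), so stop here.
FIRST(L ; f) = { ';', 'f', 'id' }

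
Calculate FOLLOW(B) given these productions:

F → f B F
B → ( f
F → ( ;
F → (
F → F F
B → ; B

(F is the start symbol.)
To compute FOLLOW(B), find every occurrence of B on a right-hand side N → α B β: add FIRST(β) \ {ε}, and if β is empty or nullable also add FOLLOW(N). Iterate to a fixed point.

In F → f B F: B is followed by F, add FIRST(F) \ {ε} = { '(', 'f' }
In B → ; B: B is at the end; this adds FOLLOW(B) to itself — nothing new

Taking the union: FOLLOW(B) = { '(', 'f' }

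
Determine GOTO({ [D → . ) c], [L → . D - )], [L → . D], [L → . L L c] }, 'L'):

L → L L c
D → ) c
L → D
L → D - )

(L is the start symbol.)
GOTO(I, 'L') = CLOSURE({ [A → αX.β] : [A → α.Xβ] ∈ I, X = 'L' })

Items with dot before 'L', with the dot advanced:
  [L → . L L c] → [L → L . L c]
Closure of the advanced items:
  [L → L . L c] has the dot before L: add [L → . L L c], [L → . D], [L → . D - )]
  [L → . D] has the dot before D: add [D → . ) c]

GOTO = { [D → . ) c], [L → . D - )], [L → . D], [L → . L L c], [L → L . L c] }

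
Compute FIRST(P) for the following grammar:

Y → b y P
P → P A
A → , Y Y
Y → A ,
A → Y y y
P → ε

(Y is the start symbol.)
FIRST sets of the other non-terminals involved (by the same procedure, iterated to a fixed point):
  FIRST(A) = { ',', 'b' }

From P → P A:
  - P is the symbol being defined: contributes nothing new
    P is nullable, so continue to the next symbol
  - A is a non-terminal: add FIRST(A) \ {ε} = { ',', 'b' }
    A is not nullable, so stop
From P → ε:
  - ε-production, so ε ∈ FIRST(P)

Collecting: FIRST(P) = { ',', 'b', ε }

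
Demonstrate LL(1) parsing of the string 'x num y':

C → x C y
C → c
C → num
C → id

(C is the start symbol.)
Stack is shown with the top on the left.

Stack    Input      Action
--------------------------
C $      x num y $  output C → x C y
x C y $  x num y $  match 'x'
C y $    num y $    output C → num
num y $  num y $    match 'num'
y $      y $        match 'y'
$        $          accept

The string is accepted.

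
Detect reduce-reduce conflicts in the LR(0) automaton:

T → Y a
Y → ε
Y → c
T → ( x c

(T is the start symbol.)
No reduce-reduce conflicts

Augment with T' → T and build the canonical LR(0) collection (I0 = CLOSURE({[T' → . T]}), then GOTO on every symbol after a dot until no new states appear). It has 8 states:
  I0: { [T → . ( x c], [T → . Y a], [T' → . T], [Y → . c], [Y → .] }  — shift, reduce
  I1: { [T → ( . x c] }  — shift
  I2: { [T' → T .] }  — accept
  I3: { [T → Y . a] }  — shift
  I4: { [Y → c .] }  — reduce
  I5: { [T → Y a .] }  — reduce
  I6: { [T → ( x . c] }  — shift
  I7: { [T → ( x c .] }  — reduce

No state contains more than one complete item.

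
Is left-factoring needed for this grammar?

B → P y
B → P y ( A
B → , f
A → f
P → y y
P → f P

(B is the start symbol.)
Left-factoring is needed when two productions for the same non-terminal
share a common prefix on the right-hand side.

Productions for B:
  B → P y
  B → P y ( A
  B → , f
Productions for P:
  P → y y
  P → f P

Found common prefix 'P y' in productions for B

Answer: Yes, B has productions with common prefix 'P y'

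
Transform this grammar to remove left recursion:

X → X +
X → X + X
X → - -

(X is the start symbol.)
X → - - X'
X' → + X'
X' → + X X'
X' → ε

X is directly left-recursive. The standard transformation for
  A → A α₁ | ... | A α_m | β₁ | ... | β_n
is
  A  → β₁ A' | ... | β_n A'
  A' → α₁ A' | ... | α_m A' | ε

X → - - becomes X → - - X'
X → X + becomes X' → + X'
X → X + X becomes X' → + X X'
Add X' → ε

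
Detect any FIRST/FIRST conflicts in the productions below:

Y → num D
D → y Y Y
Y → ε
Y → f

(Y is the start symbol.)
A FIRST/FIRST conflict occurs when two productions N → α and N → β for the same non-terminal have FIRST(α) ∩ FIRST(β) ≠ ∅ (with ε ∈ FIRST of a nullable right-hand side, so two nullable alternatives also conflict).

Productions for Y:
  Y → num D: FIRST = { 'num' }
  Y → ε: FIRST = { ε }
  Y → f: FIRST = { 'f' }
D has only one production, so no FIRST/FIRST conflict is possible there.

All alternatives of each non-terminal have pairwise disjoint FIRST sets.

Answer: No FIRST/FIRST conflicts.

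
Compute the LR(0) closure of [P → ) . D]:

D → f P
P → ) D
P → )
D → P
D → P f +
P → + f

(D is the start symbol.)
{ [D → . P f +], [D → . P], [D → . f P], [P → ) . D], [P → . ) D], [P → . )], [P → . + f] }

To compute CLOSURE, for each item [A → α.Bβ] where B is a non-terminal, add [B → .γ] for all productions B → γ; repeat for the newly added items until nothing changes.

Start with: [P → ) . D]
  [P → ) . D] has the dot before D: add [D → . f P], [D → . P], [D → . P f +]
  [D → . P] has the dot before P: add [P → . ) D], [P → . )], [P → . + f]
No further items can be added.

CLOSURE = { [D → . P f +], [D → . P], [D → . f P], [P → ) . D], [P → . ) D], [P → . )], [P → . + f] }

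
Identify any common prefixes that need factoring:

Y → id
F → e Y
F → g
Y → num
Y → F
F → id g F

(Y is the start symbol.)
No, left-factoring is not needed

Left-factoring is needed when two productions for the same non-terminal
share a common prefix on the right-hand side.

Productions for Y:
  Y → id
  Y → num
  Y → F
Productions for F:
  F → e Y
  F → g
  F → id g F

No common prefixes found.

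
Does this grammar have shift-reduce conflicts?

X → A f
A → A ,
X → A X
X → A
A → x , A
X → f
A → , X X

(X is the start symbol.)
Yes — I2: [X → A .] vs [A → . , X X]; I7: [A → x , A .] vs [A → A . ,]; I9: [A → A , .] vs [A → . , X X]

A shift-reduce conflict occurs when an LR(0) state has both:
  - a complete (reduce) item [A → α .] (dot at the end), and
  - a shift item [B → β . c γ] (dot before a terminal).

Augment with X' → X and build the canonical LR(0) collection (I0 = CLOSURE({[X' → . X]}), then GOTO on every symbol after a dot until no new states appear). It has 14 states:
  I0: { [A → . , X X], [A → . A ,], [A → . x , A], [X → . A X], [X → . A f], [X → . A], [X → . f], [X' → . X] }  — shift
  I1: { [A → , . X X], [A → . , X X], [A → . A ,], [A → . x , A], [X → . A X], [X → . A f], [X → . A], [X → . f] }  — shift
  I2: { [A → . , X X], [A → . A ,], [A → . x , A], [A → A . ,], [X → . A X], [X → . A f], [X → . A], [X → . f], [X → A . X], [X → A . f], [X → A .] }  — shift, reduce
  I3: { [X' → X .] }  — accept
  I4: { [X → f .] }  — reduce
  I5: { [A → x . , A] }  — shift
  I6: { [A → . , X X], [A → . A ,], [A → . x , A], [A → x , . A] }  — shift
  I7: { [A → A . ,], [A → x , A .] }  — shift, reduce
  I8: { [A → A , .] }  — reduce
  I9: { [A → , . X X], [A → . , X X], [A → . A ,], [A → . x , A], [A → A , .], [X → . A X], [X → . A f], [X → . A], [X → . f] }  — shift, reduce
  I10: { [X → A X .] }  — reduce
  I11: { [X → A f .], [X → f .] }  — 2 reduces
  I12: { [A → , X . X], [A → . , X X], [A → . A ,], [A → . x , A], [X → . A X], [X → . A f], [X → . A], [X → . f] }  — shift
  I13: { [A → , X X .] }  — reduce

I2 contains reduce item [X → A .] and shift items [A → . , X X], [A → A . ,], [A → . x , A], [X → A . f], [X → . f] — shift-reduce conflict.
I7 contains reduce item [A → x , A .] and shift item [A → A . ,] — shift-reduce conflict.
I9 contains reduce item [A → A , .] and shift items [A → . , X X], [A → . x , A], [X → . f] — shift-reduce conflict.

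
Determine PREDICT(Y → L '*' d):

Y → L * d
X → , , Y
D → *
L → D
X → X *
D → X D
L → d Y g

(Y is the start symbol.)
PREDICT(Y → L '*' d) = (FIRST(RHS) \ {ε}) ∪ (FOLLOW(Y) if ε ∈ FIRST(RHS), i.e. RHS ⇒* ε)
FIRST(L) = { '*', ',', 'd' }
FIRST(L '*' d) = { '*', ',', 'd' }
ε ∉ FIRST(L '*' d), so FOLLOW(Y) is not added.
PREDICT(Y → L '*' d) = { '*', ',', 'd' }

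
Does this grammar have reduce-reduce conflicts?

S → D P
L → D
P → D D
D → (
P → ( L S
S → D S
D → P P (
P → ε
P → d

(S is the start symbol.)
Yes — I1: [D → ( .] vs [P → .]; I8: [D → ( .] vs [D → P P ( .]; I9: [L → D .] vs [P → .]; I12: [P → .] vs [P → D D .]; I13: [P → .] vs [P → D D .]; I14: [P → .] vs [S → D P .]

Augment with S' → S and build the canonical LR(0) collection (I0 = CLOSURE({[S' → . S]}), then GOTO on every symbol after a dot until no new states appear). It has 16 states:
  I0: { [D → . (], [D → . P P (], [P → . ( L S], [P → . D D], [P → . d], [P → .], [S → . D P], [S → . D S], [S' → . S] }  — shift, reduce
  I1: { [D → ( .], [D → . (], [D → . P P (], [L → . D], [P → ( . L S], [P → . ( L S], [P → . D D], [P → . d], [P → .] }  — shift, 2 reduces
  I2: { [D → . (], [D → . P P (], [P → . ( L S], [P → . D D], [P → . d], [P → .], [P → D . D], [S → . D P], [S → . D S], [S → D . P], [S → D . S] }  — shift, reduce
  I3: { [D → . (], [D → . P P (], [D → P . P (], [P → . ( L S], [P → . D D], [P → . d], [P → .] }  — shift, reduce
  I4: { [S' → S .] }  — accept
  I5: { [P → d .] }  — reduce
  I6: { [D → . (], [D → . P P (], [P → . ( L S], [P → . D D], [P → . d], [P → .], [P → D . D] }  — shift, reduce
  I7: { [D → . (], [D → . P P (], [D → P . P (], [D → P P . (], [P → . ( L S], [P → . D D], [P → . d], [P → .] }  — shift, reduce
  I8: { [D → ( .], [D → . (], [D → . P P (], [D → P P ( .], [L → . D], [P → ( . L S], [P → . ( L S], [P → . D D], [P → . d], [P → .] }  — shift, 3 reduces
  I9: { [D → . (], [D → . P P (], [L → D .], [P → . ( L S], [P → . D D], [P → . d], [P → .], [P → D . D] }  — shift, 2 reduces
  I10: { [D → . (], [D → . P P (], [P → ( L . S], [P → . ( L S], [P → . D D], [P → . d], [P → .], [S → . D P], [S → . D S] }  — shift, reduce
  I11: { [P → ( L S .] }  — reduce
  I12: { [D → . (], [D → . P P (], [P → . ( L S], [P → . D D], [P → . d], [P → .], [P → D . D], [P → D D .] }  — shift, 2 reduces
  I13: { [D → . (], [D → . P P (], [P → . ( L S], [P → . D D], [P → . d], [P → .], [P → D . D], [P → D D .], [S → . D P], [S → . D S], [S → D . P], [S → D . S] }  — shift, 2 reduces
  I14: { [D → . (], [D → . P P (], [D → P . P (], [P → . ( L S], [P → . D D], [P → . d], [P → .], [S → D P .] }  — shift, 2 reduces
  I15: { [S → D S .] }  — reduce

I1 contains complete items [D → ( .], [P → .] — reduce-reduce conflict.
I8 contains complete items [D → ( .], [D → P P ( .], [P → .] — reduce-reduce conflict.
I9 contains complete items [L → D .], [P → .] — reduce-reduce conflict.
I12 contains complete items [P → .], [P → D D .] — reduce-reduce conflict.
I13 contains complete items [P → .], [P → D D .] — reduce-reduce conflict.
I14 contains complete items [P → .], [S → D P .] — reduce-reduce conflict.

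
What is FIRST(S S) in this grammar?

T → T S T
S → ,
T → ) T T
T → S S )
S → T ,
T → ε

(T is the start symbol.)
{ ')', ',' }

FIRST sets of the non-terminals involved (from the grammar, by fixed-point iteration):
  FIRST(S) = { ')', ',' }

To compute FIRST(S S), process the symbols left to right:
Symbol S is a non-terminal. Add FIRST(S) \ {ε} = { ')', ',' }
S is not nullable (ε ∉ FIRST(S)), so stop here.
FIRST(S S) = { ')', ',' }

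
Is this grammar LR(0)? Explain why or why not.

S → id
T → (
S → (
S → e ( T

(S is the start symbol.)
A grammar is LR(0) if no state in the canonical LR(0) collection has:
  - both a shift item (dot before a terminal) and a complete item (shift-reduce conflict), or
  - two or more complete items (reduce-reduce conflict; the accept item [S' → S .] counts as a complete item here).

Augment with S' → S and build the canonical LR(0) collection (I0 = CLOSURE({[S' → . S]}), then GOTO on every symbol after a dot until no new states appear). It has 8 states:
  I0: { [S → . (], [S → . e ( T], [S → . id], [S' → . S] }  — shift
  I1: { [S → ( .] }  — reduce
  I2: { [S' → S .] }  — accept
  I3: { [S → e . ( T] }  — shift
  I4: { [S → id .] }  — reduce
  I5: { [S → e ( . T], [T → . (] }  — shift
  I6: { [T → ( .] }  — reduce
  I7: { [S → e ( T .] }  — reduce

Every state is either a pure shift/goto state or contains exactly one complete item and nothing to shift — no conflicts. The grammar is LR(0).

Answer: Yes, the grammar is LR(0)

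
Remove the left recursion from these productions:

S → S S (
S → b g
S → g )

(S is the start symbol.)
S → b g S'
S → g ) S'
S' → S ( S'
S' → ε

S is directly left-recursive. The standard transformation for
  A → A α₁ | ... | A α_m | β₁ | ... | β_n
is
  A  → β₁ A' | ... | β_n A'
  A' → α₁ A' | ... | α_m A' | ε

S → b g becomes S → b g S'
S → g ) becomes S → g ) S'
S → S S ( becomes S' → S ( S'
Add S' → ε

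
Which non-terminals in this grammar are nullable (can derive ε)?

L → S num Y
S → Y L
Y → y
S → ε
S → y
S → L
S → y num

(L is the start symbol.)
A non-terminal is nullable if it can derive ε (the empty string): either it has an ε-production, or it has a production whose right-hand side consists entirely of nullable non-terminals.

ε-productions: S → ε
So S is immediately nullable.
No further non-terminal can be added: every production for the remaining non-terminals contains a terminal or a non-nullable non-terminal.
Nullable = { 'S' }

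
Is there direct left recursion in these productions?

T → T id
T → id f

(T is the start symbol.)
Yes, T is left-recursive

Direct left recursion occurs when N → N α for some non-terminal N (the right-hand side begins with the left-hand side itself).

T → T id: LEFT RECURSIVE (starts with T)
T → id f: starts with id

The grammar has direct left recursion on: T.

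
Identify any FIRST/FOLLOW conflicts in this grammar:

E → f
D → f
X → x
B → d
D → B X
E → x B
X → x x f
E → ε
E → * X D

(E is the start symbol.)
No FIRST/FOLLOW conflicts.

A FIRST/FOLLOW conflict occurs when a non-terminal N has a nullable alternative N → β (β ⇒* ε) and another alternative N → α with FIRST(α) ∩ FOLLOW(N) ≠ ∅: on such a lookahead the parser cannot decide between expanding α and letting N vanish via β.

Nullable non-terminals: E.

E: nullable alternative(s) E → ε; FOLLOW(E) = { $ }
  E → f: FIRST \ {ε} = { 'f' } — disjoint from FOLLOW(E)
  E → x B: FIRST \ {ε} = { 'x' } — disjoint from FOLLOW(E)
  E → ε: FIRST \ {ε} = { } — this is the only nullable alternative, skip
  E → * X D: FIRST \ {ε} = { '*' } — disjoint from FOLLOW(E)

B, D, X have no nullable alternative, so no FIRST/FOLLOW check is needed there.

No FIRST/FOLLOW conflicts found.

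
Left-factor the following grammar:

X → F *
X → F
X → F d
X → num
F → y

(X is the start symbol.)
X → F X'
X' → *
X' → ε
X' → d
X → num
F → y

Left-factoring transforms A → αβ₁ | αβ₂ into A → αA' and A' → β₁ | β₂
(α is the longest common prefix among the alternatives). Repeat until
no nonterminal has two alternatives with a common prefix.

Round 1: X has alternatives sharing prefix 'F'. Introduce X': X → F X'
  Add: X' → *
  Add: X' → ε
  Add: X' → d

No remaining common prefixes — done.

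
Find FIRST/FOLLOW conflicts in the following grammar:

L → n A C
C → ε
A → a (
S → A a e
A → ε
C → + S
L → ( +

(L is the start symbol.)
Yes. A → a '(' with FOLLOW(A) on { 'a' }

Nullable non-terminals: A, C.

A: nullable alternative(s) A → ε; FOLLOW(A) = { $, '+', 'a' }
  A → a (: FIRST \ {ε} = { 'a' } — overlaps FOLLOW(A) on { 'a' }: CONFLICT
  A → ε: FIRST \ {ε} = { } — this is the only nullable alternative, skip

C: nullable alternative(s) C → ε; FOLLOW(C) = { $ }
  C → ε: FIRST \ {ε} = { } — this is the only nullable alternative, skip
  C → + S: FIRST \ {ε} = { '+' } — disjoint from FOLLOW(C)

L, S have no nullable alternative, so no FIRST/FOLLOW check is needed there.

So the grammar has 1 FIRST/FOLLOW conflict (marked CONFLICT above).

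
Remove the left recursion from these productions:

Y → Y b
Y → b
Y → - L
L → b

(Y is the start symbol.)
Y → b Y'
Y → - L Y'
Y' → b Y'
Y' → ε
L → b

Y is directly left-recursive. The standard transformation for
  A → A α₁ | ... | A α_m | β₁ | ... | β_n
is
  A  → β₁ A' | ... | β_n A'
  A' → α₁ A' | ... | α_m A' | ε

Y → b becomes Y → b Y'
Y → - L becomes Y → - L Y'
Y → Y b becomes Y' → b Y'
Add Y' → ε

Productions for other non-terminals are unchanged:
  L → b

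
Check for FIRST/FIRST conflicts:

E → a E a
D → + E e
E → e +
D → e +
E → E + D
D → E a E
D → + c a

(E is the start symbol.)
FIRST sets of the non-terminals at (or reachable through a nullable prefix from) the front of some alternative:
  FIRST(E) = { 'a', 'e' }

Productions for E:
  E → a E a: FIRST = { 'a' }
  E → e +: FIRST = { 'e' }
  E → E + D: FIRST = { 'a', 'e' }
Productions for D:
  D → + E e: FIRST = { '+' }
  D → e +: FIRST = { 'e' }
  D → E a E: FIRST = { 'a', 'e' }
  D → + c a: FIRST = { '+' }

Conflict for E: E → a E a and E → E + D
  Overlap: { 'a' }
Conflict for E: E → e + and E → E + D
  Overlap: { 'e' }
Conflict for D: D → + E e and D → + c a
  Overlap: { '+' }
Conflict for D: D → e + and D → E a E
  Overlap: { 'e' }

Answer: Yes. E → a E a / E → E '+' D on { 'a' }; E → e '+' / E → E '+' D on { 'e' }; D → '+' E e / D → '+' c a on { '+' }; D → e '+' / D → E a E on { 'e' }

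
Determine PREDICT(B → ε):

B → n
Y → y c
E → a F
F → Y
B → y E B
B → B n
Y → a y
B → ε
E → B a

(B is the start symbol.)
PREDICT(B → ε) = (FIRST(RHS) \ {ε}) ∪ (FOLLOW(B) if ε ∈ FIRST(RHS), i.e. RHS ⇒* ε)
The right-hand side is ε (FIRST(ε) = { ε }), so the predict set is FOLLOW(B) = { $, 'a', 'n' }
PREDICT(B → ε) = { $, 'a', 'n' }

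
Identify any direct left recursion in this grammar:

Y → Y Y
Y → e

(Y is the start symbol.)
Yes, Y is left-recursive

Y → Y Y: LEFT RECURSIVE (starts with Y)
Y → e: starts with e

The grammar has direct left recursion on: Y.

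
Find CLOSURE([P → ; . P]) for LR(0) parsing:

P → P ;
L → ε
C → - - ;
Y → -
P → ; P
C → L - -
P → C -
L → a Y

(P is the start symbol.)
{ [C → . - - ;], [C → . L - -], [L → . a Y], [L → .], [P → . ; P], [P → . C -], [P → . P ;], [P → ; . P] }

Start with: [P → ; . P]
  [P → ; . P] has the dot before P: add [P → . P ;], [P → . ; P], [P → . C -]
  [P → . C -] has the dot before C: add [C → . - - ;], [C → . L - -]
  [C → . L - -] has the dot before L: add [L → .], [L → . a Y]
No further items can be added.

CLOSURE = { [C → . - - ;], [C → . L - -], [L → . a Y], [L → .], [P → . ; P], [P → . C -], [P → . P ;], [P → ; . P] }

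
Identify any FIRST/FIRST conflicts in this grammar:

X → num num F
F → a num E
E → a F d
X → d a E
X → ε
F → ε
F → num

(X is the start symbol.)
A FIRST/FIRST conflict occurs when two productions N → α and N → β for the same non-terminal have FIRST(α) ∩ FIRST(β) ≠ ∅ (with ε ∈ FIRST of a nullable right-hand side, so two nullable alternatives also conflict).

Productions for X:
  X → num num F: FIRST = { 'num' }
  X → d a E: FIRST = { 'd' }
  X → ε: FIRST = { ε }
Productions for F:
  F → a num E: FIRST = { 'a' }
  F → ε: FIRST = { ε }
  F → num: FIRST = { 'num' }
E has only one production, so no FIRST/FIRST conflict is possible there.

All alternatives of each non-terminal have pairwise disjoint FIRST sets.

Answer: No FIRST/FIRST conflicts.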